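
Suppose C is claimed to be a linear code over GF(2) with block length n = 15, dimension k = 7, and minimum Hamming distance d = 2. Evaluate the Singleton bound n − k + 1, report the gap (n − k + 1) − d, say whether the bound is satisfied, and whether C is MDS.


Singleton RHS = n − k + 1 = 9, slack = 7, bound satisfied, not MDS.

Singleton bound: d ≤ n − k + 1.
Here n = 15, k = 7, so n − k + 1 = 9.
Given d = 2, check d ≤ 9: YES.
Slack = (n − k + 1) − d = 7.
The code is NOT MDS (slack = 7 > 0).
Description: the claimed parameters are [15, 7, 2]_2; such a code would be non-MDS.


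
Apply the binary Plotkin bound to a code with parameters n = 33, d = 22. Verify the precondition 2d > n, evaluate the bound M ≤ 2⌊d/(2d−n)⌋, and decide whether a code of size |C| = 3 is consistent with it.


Plotkin bound M ≤ 4; given |C| = 3 ≤ bound (satisfied).

Check applicability: 2d = 44, n = 33.
2d − n = 11 > 0, so Plotkin applies.
Compute d/(2d−n) = 22/11 ≈ 2.0000.
⌊d/(2d−n)⌋ = 2.
Plotkin bound: M ≤ 2·2 = 4.
Given |C| = 3, check: satisfied.
This |C| is below the Plotkin bound.


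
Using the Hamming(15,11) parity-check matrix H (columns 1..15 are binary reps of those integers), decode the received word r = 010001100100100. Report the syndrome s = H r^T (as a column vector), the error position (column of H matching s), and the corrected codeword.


s = (0, 1, 0, 0)^T, error position = 4, corrected codeword c = 010101100100100

Compute s = H r^T mod 2 one row at a time:
  s_1 = 0 + 0 + 1 + 0 + 0 + 1 + 0 + 0 = 2 ≡ 0 (mod 2).
  s_2 = 0 + 0 + 1 + 1 + 0 + 1 + 0 + 0 = 3 ≡ 1 (mod 2).
  s_3 = 1 + 0 + 1 + 1 + 1 + 0 + 0 + 0 = 4 ≡ 0 (mod 2).
  s_4 = 0 + 0 + 0 + 1 + 0 + 0 + 1 + 0 = 2 ≡ 0 (mod 2).
s = (0, 1, 0, 0)^T — this equals column 4 of H (binary 0100), so error is at position 4.
Correct: flip bit 4 of r = 010001100100100 to get c = 010101100100100.


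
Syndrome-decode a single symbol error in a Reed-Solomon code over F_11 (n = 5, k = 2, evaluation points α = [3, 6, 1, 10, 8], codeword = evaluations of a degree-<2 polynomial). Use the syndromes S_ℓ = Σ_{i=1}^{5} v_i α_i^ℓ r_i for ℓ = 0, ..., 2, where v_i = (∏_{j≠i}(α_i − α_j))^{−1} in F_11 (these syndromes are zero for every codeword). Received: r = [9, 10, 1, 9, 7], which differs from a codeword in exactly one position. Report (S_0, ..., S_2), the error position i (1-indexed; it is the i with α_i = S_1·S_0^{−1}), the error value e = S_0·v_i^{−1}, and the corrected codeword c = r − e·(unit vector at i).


S = (3, 8, 3), error at position 4, error magnitude e = 5, c = [9, 10, 1, 4, 7].

Step 1: column multipliers v_i = (∏_{j≠i}(α_i − α_j))^{−1} mod 11.
  i = 1 (α = 3): (3−6)(3−1)(3−10)(3−8) = (−3)·2·(−7)·(−5) = −210 ≡ 10, so v_1 = 10^{−1} = 10 (mod 11).
  i = 2 (α = 6): (6−3)(6−1)(6−10)(6−8) = 3·5·(−4)·(−2) = 120 ≡ 10, so v_2 = 10^{−1} = 10 (mod 11).
  i = 3 (α = 1): (1−3)(1−6)(1−10)(1−8) = (−2)·(−5)·(−9)·(−7) = 630 ≡ 3, so v_3 = 3^{−1} = 4 (mod 11).
  i = 4 (α = 10): (10−3)(10−6)(10−1)(10−8) = 7·4·9·2 = 504 ≡ 9, so v_4 = 9^{−1} = 5 (mod 11).
  i = 5 (α = 8): (8−3)(8−6)(8−1)(8−10) = 5·2·7·(−2) = −140 ≡ 3, so v_5 = 3^{−1} = 4 (mod 11).
  v = [10, 10, 4, 5, 4].
Step 2: syndromes of r = [9, 10, 1, 9, 7] (all sums mod 11).
  S_0 = Σ v_i r_i = 10·9 + 10·10 + 4·1 + 5·9 + 4·7 = 267 ≡ 3.
  S_1 = Σ v_i α_i r_i = 10·3·9 + 10·6·10 + 4·1·1 + 5·10·9 + 4·8·7 = 1548 ≡ 8.
  α_i^2 mod 11 = [9, 3, 1, 1, 9].
  S_2 = Σ v_i α_i^2 r_i = 10·9·9 + 10·3·10 + 4·1·1 + 5·1·9 + 4·9·7 = 1411 ≡ 3.
  S = (3, 8, 3) ≠ 0, so r is not a codeword (an error is present).
Step 3: locate the error. For a single error e at position i, S_ℓ = v_i·e·α_i^ℓ, so α_err = S_1/S_0.
  S_0^{−1} = 3^{−1} = 4 (mod 11), so α_err = 8·4 = 32 ≡ 10 = α_4. Error position i = 4.
  Consistency check: S_2/S_1 = 3·7 = 21 ≡ 10 = α_err ✓ (single-error assumption holds).
Step 4: error magnitude e = S_0/v_4 = S_0·∏_{j≠4}(α_4 − α_j) = 3·9 = 27 ≡ 5 (mod 11).
Step 5: correct position 4: c_4 = r_4 − e = 9 − 5 ≡ 4 (mod 11). Hence c = [9, 10, 1, 4, 7].
  Check: interpolating c through the α_i gives m(x) = 8 + 4·x (degree < 2) with m(α_i) = c_i for every i, so c is indeed a codeword.


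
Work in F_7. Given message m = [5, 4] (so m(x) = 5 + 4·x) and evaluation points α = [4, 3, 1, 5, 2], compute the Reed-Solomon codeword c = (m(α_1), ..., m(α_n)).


c = [0, 3, 2, 4, 6]

Message polynomial: m(x) = 5 + 4·x (mod 7).
For each evaluation point α_i, compute m(α_i) mod 7:
  α_1 = 4: Horner steps 4 → 0, so m(4) = 0.
  α_2 = 3: Horner steps 4 → 3, so m(3) = 3.
  α_3 = 1: Horner steps 4 → 2, so m(1) = 2.
  α_4 = 5: Horner steps 4 → 4, so m(5) = 4.
  α_5 = 2: Horner steps 4 → 6, so m(2) = 6.
Codeword c = [0, 3, 2, 4, 6] ∈ F_7^5.


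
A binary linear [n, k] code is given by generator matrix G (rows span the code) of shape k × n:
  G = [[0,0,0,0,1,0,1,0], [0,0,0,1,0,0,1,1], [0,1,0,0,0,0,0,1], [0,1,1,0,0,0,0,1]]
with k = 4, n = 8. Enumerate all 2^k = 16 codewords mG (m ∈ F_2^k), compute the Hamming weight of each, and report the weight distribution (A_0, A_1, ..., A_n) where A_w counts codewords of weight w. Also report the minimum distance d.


Weight distribution: A_0 = 1, A_1 = 1, A_2 = 2, A_3 = 6, A_4 = 5, A_5 = 1. Minimum distance d = 1.

Enumerate all 2^4 = 16 messages m ∈ F_2^4.
For each, compute codeword c = mG in F_2^8, then tally its weight.
  m = 0000 → c = 00000000, weight = 0.
  m = 1000 → c = 00001010, weight = 2.
  m = 0100 → c = 00010011, weight = 3.
  m = 1100 → c = 00011001, weight = 3.
  m = 0010 → c = 01000001, weight = 2.
  m = 1010 → c = 01001011, weight = 4.
  m = 0110 → c = 01010010, weight = 3.
  m = 1110 → c = 01011000, weight = 3.
  m = 0001 → c = 01100001, weight = 3.
  m = 1001 → c = 01101011, weight = 5.
  m = 0101 → c = 01110010, weight = 4.
  m = 1101 → c = 01111000, weight = 4.
  m = 0011 → c = 00100000, weight = 1.
  m = 1011 → c = 00101010, weight = 3.
  m = 0111 → c = 00110011, weight = 4.
  m = 1111 → c = 00111001, weight = 4.
Tally weights:
  weight 0: 1 codewords.
  weight 1: 1 codewords.
  weight 2: 2 codewords.
  weight 3: 6 codewords.
  weight 4: 5 codewords.
  weight 5: 1 codewords.
Minimum distance d = smallest w > 0 with A_w > 0 = 1.
Sanity: Σ A_w = 16 = 2^4 = 16 ✓.


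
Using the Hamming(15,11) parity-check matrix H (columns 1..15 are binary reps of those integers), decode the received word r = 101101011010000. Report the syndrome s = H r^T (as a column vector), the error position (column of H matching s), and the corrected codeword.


s = (1, 0, 1, 0)^T, error position = 10, corrected codeword c = 101101011110000

Compute s = H r^T mod 2 one row at a time:
  s_1 = 1 + 1 + 0 + 1 + 0 + 0 + 0 + 0 = 3 ≡ 1 (mod 2).
  s_2 = 1 + 0 + 1 + 0 + 0 + 0 + 0 + 0 = 2 ≡ 0 (mod 2).
  s_3 = 0 + 1 + 1 + 0 + 0 + 1 + 0 + 0 = 3 ≡ 1 (mod 2).
  s_4 = 1 + 1 + 0 + 0 + 1 + 1 + 0 + 0 = 4 ≡ 0 (mod 2).
s = (1, 0, 1, 0)^T — this equals column 10 of H (binary 1010), so error is at position 10.
Correct: flip bit 10 of r = 101101011010000 to get c = 101101011110000.


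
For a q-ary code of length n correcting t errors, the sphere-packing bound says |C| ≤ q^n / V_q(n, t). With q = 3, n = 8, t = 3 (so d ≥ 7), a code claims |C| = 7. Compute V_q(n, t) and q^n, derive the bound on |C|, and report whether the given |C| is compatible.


V_q(n, t) = 577, q^n = 6561, Hamming bound = 11, |C| = 7 ≤ bound (satisfied).

Step 1: Compute V_q(n, t) = Σ_{j=0}^3 C(n, j) (q−1)^j.
  j = 0: C(8,0)·(2)^0 = 1·1 = 1.
  j = 1: C(8,1)·(2)^1 = 8·2 = 16.
  j = 2: C(8,2)·(2)^2 = 28·4 = 112.
  j = 3: C(8,3)·(2)^3 = 56·8 = 448.
  V_q(n, t) = 1 + 16 + 112 + 448 = 577.
Step 2: q^n = 3^8 = 6561.
Step 3: Hamming bound ⌊q^n / V_q(n,t)⌋ = ⌊6561/577⌋ = 11.
Step 4: Compare |C| = 7 to 11: satisfied.
The claimed |C| lies below the Hamming bound.


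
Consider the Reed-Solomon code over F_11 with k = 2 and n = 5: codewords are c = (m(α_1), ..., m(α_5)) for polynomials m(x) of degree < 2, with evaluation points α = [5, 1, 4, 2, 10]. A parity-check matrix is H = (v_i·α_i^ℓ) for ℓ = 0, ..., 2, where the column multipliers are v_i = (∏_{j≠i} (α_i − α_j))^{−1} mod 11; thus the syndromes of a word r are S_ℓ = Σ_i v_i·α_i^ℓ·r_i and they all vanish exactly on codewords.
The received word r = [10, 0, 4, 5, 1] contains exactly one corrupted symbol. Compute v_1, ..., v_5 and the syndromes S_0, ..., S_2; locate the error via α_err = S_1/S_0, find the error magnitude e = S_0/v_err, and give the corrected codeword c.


S = (2, 10, 6), error at position 1, error magnitude e = 1, c = [9, 0, 4, 5, 1].

Step 1: column multipliers v_i = (∏_{j≠i}(α_i − α_j))^{−1} mod 11.
  i = 1 (α = 5): (5−1)(5−4)(5−2)(5−10) = 4·1·3·(−5) = −60 ≡ 6, so v_1 = 6^{−1} = 2 (mod 11).
  i = 2 (α = 1): (1−5)(1−4)(1−2)(1−10) = (−4)·(−3)·(−1)·(−9) = 108 ≡ 9, so v_2 = 9^{−1} = 5 (mod 11).
  i = 3 (α = 4): (4−5)(4−1)(4−2)(4−10) = (−1)·3·2·(−6) = 36 ≡ 3, so v_3 = 3^{−1} = 4 (mod 11).
  i = 4 (α = 2): (2−5)(2−1)(2−4)(2−10) = (−3)·1·(−2)·(−8) = −48 ≡ 7, so v_4 = 7^{−1} = 8 (mod 11).
  i = 5 (α = 10): (10−5)(10−1)(10−4)(10−2) = 5·9·6·8 = 2160 ≡ 4, so v_5 = 4^{−1} = 3 (mod 11).
  v = [2, 5, 4, 8, 3].
Step 2: syndromes of r = [10, 0, 4, 5, 1] (all sums mod 11).
  S_0 = Σ v_i r_i = 2·10 + 5·0 + 4·4 + 8·5 + 3·1 = 79 ≡ 2.
  S_1 = Σ v_i α_i r_i = 2·5·10 + 5·1·0 + 4·4·4 + 8·2·5 + 3·10·1 = 274 ≡ 10.
  α_i^2 mod 11 = [3, 1, 5, 4, 1].
  S_2 = Σ v_i α_i^2 r_i = 2·3·10 + 5·1·0 + 4·5·4 + 8·4·5 + 3·1·1 = 303 ≡ 6.
  S = (2, 10, 6) ≠ 0, so r is not a codeword (an error is present).
Step 3: locate the error. For a single error e at position i, S_ℓ = v_i·e·α_i^ℓ, so α_err = S_1/S_0.
  S_0^{−1} = 2^{−1} = 6 (mod 11), so α_err = 10·6 = 60 ≡ 5 = α_1. Error position i = 1.
  Consistency check: S_2/S_1 = 6·10 = 60 ≡ 5 = α_err ✓ (single-error assumption holds).
Step 4: error magnitude e = S_0/v_1 = S_0·∏_{j≠1}(α_1 − α_j) = 2·6 = 12 ≡ 1 (mod 11).
Step 5: correct position 1: c_1 = r_1 − e = 10 − 1 ≡ 9 (mod 11). Hence c = [9, 0, 4, 5, 1].
  Check: interpolating c through the α_i gives m(x) = 6 + 5·x (degree < 2) with m(α_i) = c_i for every i, so c is indeed a codeword.


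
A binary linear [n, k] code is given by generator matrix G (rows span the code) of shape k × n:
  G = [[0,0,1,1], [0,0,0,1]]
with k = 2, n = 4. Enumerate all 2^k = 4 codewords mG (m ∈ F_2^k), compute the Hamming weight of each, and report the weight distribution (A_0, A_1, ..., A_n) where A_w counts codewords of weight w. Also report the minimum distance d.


Weight distribution: A_0 = 1, A_1 = 2, A_2 = 1. Minimum distance d = 1.

Enumerate all 2^2 = 4 messages m ∈ F_2^2.
For each, compute codeword c = mG in F_2^4, then tally its weight.
  m = 00 → c = 0000, weight = 0.
  m = 10 → c = 0011, weight = 2.
  m = 01 → c = 0001, weight = 1.
  m = 11 → c = 0010, weight = 1.
Tally weights:
  weight 0: 1 codewords.
  weight 1: 2 codewords.
  weight 2: 1 codewords.
Minimum distance d = smallest w > 0 with A_w > 0 = 1.
Sanity: Σ A_w = 4 = 2^2 = 4 ✓.


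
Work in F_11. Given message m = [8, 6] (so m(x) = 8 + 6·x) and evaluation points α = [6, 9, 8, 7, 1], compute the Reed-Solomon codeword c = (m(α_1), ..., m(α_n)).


c = [0, 7, 1, 6, 3]

Message polynomial: m(x) = 8 + 6·x (mod 11).
For each evaluation point α_i, compute m(α_i) mod 11:
  α_1 = 6: Horner steps 6 → 0, so m(6) = 0.
  α_2 = 9: Horner steps 6 → 7, so m(9) = 7.
  α_3 = 8: Horner steps 6 → 1, so m(8) = 1.
  α_4 = 7: Horner steps 6 → 6, so m(7) = 6.
  α_5 = 1: Horner steps 6 → 3, so m(1) = 3.
Codeword c = [0, 7, 1, 6, 3] ∈ F_11^5.


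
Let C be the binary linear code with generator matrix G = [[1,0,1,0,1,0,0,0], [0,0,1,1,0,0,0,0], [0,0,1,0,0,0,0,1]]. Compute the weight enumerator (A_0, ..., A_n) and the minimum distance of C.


Weight distribution: A_0 = 1, A_2 = 3, A_3 = 3, A_5 = 1. Minimum distance d = 2.

Enumerate all 2^3 = 8 messages m ∈ F_2^3.
For each, compute codeword c = mG in F_2^8, then tally its weight.
  m = 000 → c = 00000000, weight = 0.
  m = 100 → c = 10101000, weight = 3.
  m = 010 → c = 00110000, weight = 2.
  m = 110 → c = 10011000, weight = 3.
  m = 001 → c = 00100001, weight = 2.
  m = 101 → c = 10001001, weight = 3.
  m = 011 → c = 00010001, weight = 2.
  m = 111 → c = 10111001, weight = 5.
Tally weights:
  weight 0: 1 codewords.
  weight 2: 3 codewords.
  weight 3: 3 codewords.
  weight 5: 1 codewords.
Minimum distance d = smallest w > 0 with A_w > 0 = 2.
Sanity: Σ A_w = 8 = 2^3 = 8 ✓.


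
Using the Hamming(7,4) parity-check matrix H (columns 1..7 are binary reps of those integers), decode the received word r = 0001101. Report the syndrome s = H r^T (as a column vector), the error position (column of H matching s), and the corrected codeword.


s = (1, 1, 0)^T, error position = 6, corrected codeword c = 0001111

Compute s = H r^T mod 2 one row at a time:
  s_1 = 1 + 1 + 0 + 1 = 3 ≡ 1 (mod 2).
  s_2 = 0 + 0 + 0 + 1 = 1 ≡ 1 (mod 2).
  s_3 = 0 + 0 + 1 + 1 = 2 ≡ 0 (mod 2).
s = (1, 1, 0)^T — this equals column 6 of H (binary 110), so error is at position 6.
Correct: flip bit 6 of r = 0001101 to get c = 0001111.


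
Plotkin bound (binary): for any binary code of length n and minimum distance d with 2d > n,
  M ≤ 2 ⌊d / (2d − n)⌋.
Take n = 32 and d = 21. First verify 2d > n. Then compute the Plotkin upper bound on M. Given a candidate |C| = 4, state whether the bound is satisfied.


Plotkin bound M ≤ 4; given |C| = 4 ≤ bound (satisfied).

Check applicability: 2d = 42, n = 32.
2d − n = 10 > 0, so Plotkin applies.
Compute d/(2d−n) = 21/10 ≈ 2.1000.
⌊d/(2d−n)⌋ = 2.
Plotkin bound: M ≤ 2·2 = 4.
Given |C| = 4, check: satisfied.
This |C| is at the Plotkin bound.


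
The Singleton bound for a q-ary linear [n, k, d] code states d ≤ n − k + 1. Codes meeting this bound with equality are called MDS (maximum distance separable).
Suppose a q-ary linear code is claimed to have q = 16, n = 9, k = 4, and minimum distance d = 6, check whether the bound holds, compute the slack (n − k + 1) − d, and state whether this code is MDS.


Singleton RHS = n − k + 1 = 6, slack = 0, bound satisfied, MDS.

Singleton bound: d ≤ n − k + 1.
Here n = 9, k = 4, so n − k + 1 = 6.
Given d = 6, check d ≤ 6: YES.
Slack = (n − k + 1) − d = 0.
The code is MDS (slack = 0).
Description: the claimed parameters are [9, 4, 6]_16; such a code would be MDS (meets Singleton bound).


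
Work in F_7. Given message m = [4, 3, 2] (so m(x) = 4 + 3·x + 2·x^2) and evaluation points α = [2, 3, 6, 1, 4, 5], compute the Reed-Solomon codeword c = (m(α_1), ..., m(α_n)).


c = [4, 3, 3, 2, 6, 6]

Message polynomial: m(x) = 4 + 3·x + 2·x^2 (mod 7).
For each evaluation point α_i, compute m(α_i) mod 7:
  α_1 = 2: Horner steps 2 → 0 → 4, so m(2) = 4.
  α_2 = 3: Horner steps 2 → 2 → 3, so m(3) = 3.
  α_3 = 6: Horner steps 2 → 1 → 3, so m(6) = 3.
  α_4 = 1: Horner steps 2 → 5 → 2, so m(1) = 2.
  α_5 = 4: Horner steps 2 → 4 → 6, so m(4) = 6.
  α_6 = 5: Horner steps 2 → 6 → 6, so m(5) = 6.
Codeword c = [4, 3, 3, 2, 6, 6] ∈ F_7^6.


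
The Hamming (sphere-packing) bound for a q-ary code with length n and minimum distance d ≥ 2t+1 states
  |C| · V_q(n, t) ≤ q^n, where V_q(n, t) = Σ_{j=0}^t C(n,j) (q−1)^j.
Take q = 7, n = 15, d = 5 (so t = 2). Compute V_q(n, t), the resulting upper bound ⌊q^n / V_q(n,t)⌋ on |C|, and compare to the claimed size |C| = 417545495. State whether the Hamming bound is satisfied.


V_q(n, t) = 3871, q^n = 4747561509943, Hamming bound = 1226443169, |C| = 417545495 ≤ bound (satisfied).

Step 1: Compute V_q(n, t) = Σ_{j=0}^2 C(n, j) (q−1)^j.
  j = 0: C(15,0)·(6)^0 = 1·1 = 1.
  j = 1: C(15,1)·(6)^1 = 15·6 = 90.
  j = 2: C(15,2)·(6)^2 = 105·36 = 3780.
  V_q(n, t) = 1 + 90 + 3780 = 3871.
Step 2: q^n = 7^15 = 4747561509943.
Step 3: Hamming bound ⌊q^n / V_q(n,t)⌋ = ⌊4747561509943/3871⌋ = 1226443169.
Step 4: Compare |C| = 417545495 to 1226443169: satisfied.
The claimed |C| lies below the Hamming bound.


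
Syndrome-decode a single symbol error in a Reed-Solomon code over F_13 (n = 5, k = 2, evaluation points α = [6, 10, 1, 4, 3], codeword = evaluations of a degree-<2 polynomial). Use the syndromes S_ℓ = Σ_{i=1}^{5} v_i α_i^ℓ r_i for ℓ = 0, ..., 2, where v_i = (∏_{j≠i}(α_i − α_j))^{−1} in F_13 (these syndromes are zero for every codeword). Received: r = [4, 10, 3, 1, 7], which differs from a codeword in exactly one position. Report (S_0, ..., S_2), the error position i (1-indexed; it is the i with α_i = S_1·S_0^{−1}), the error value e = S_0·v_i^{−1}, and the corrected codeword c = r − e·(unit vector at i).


S = (4, 12, 10), error at position 5, error magnitude e = 1, c = [4, 10, 3, 1, 6].

Step 1: column multipliers v_i = (∏_{j≠i}(α_i − α_j))^{−1} mod 13.
  i = 1 (α = 6): (6−10)(6−1)(6−4)(6−3) = (−4)·5·2·3 = −120 ≡ 10, so v_1 = 10^{−1} = 4 (mod 13).
  i = 2 (α = 10): (10−6)(10−1)(10−4)(10−3) = 4·9·6·7 = 1512 ≡ 4, so v_2 = 4^{−1} = 10 (mod 13).
  i = 3 (α = 1): (1−6)(1−10)(1−4)(1−3) = (−5)·(−9)·(−3)·(−2) = 270 ≡ 10, so v_3 = 10^{−1} = 4 (mod 13).
  i = 4 (α = 4): (4−6)(4−10)(4−1)(4−3) = (−2)·(−6)·3·1 = 36 ≡ 10, so v_4 = 10^{−1} = 4 (mod 13).
  i = 5 (α = 3): (3−6)(3−10)(3−1)(3−4) = (−3)·(−7)·2·(−1) = −42 ≡ 10, so v_5 = 10^{−1} = 4 (mod 13).
  v = [4, 10, 4, 4, 4].
Step 2: syndromes of r = [4, 10, 3, 1, 7] (all sums mod 13).
  S_0 = Σ v_i r_i = 4·4 + 10·10 + 4·3 + 4·1 + 4·7 = 160 ≡ 4.
  S_1 = Σ v_i α_i r_i = 4·6·4 + 10·10·10 + 4·1·3 + 4·4·1 + 4·3·7 = 1208 ≡ 12.
  α_i^2 mod 13 = [10, 9, 1, 3, 9].
  S_2 = Σ v_i α_i^2 r_i = 4·10·4 + 10·9·10 + 4·1·3 + 4·3·1 + 4·9·7 = 1336 ≡ 10.
  S = (4, 12, 10) ≠ 0, so r is not a codeword (an error is present).
Step 3: locate the error. For a single error e at position i, S_ℓ = v_i·e·α_i^ℓ, so α_err = S_1/S_0.
  S_0^{−1} = 4^{−1} = 10 (mod 13), so α_err = 12·10 = 120 ≡ 3 = α_5. Error position i = 5.
  Consistency check: S_2/S_1 = 10·12 = 120 ≡ 3 = α_err ✓ (single-error assumption holds).
Step 4: error magnitude e = S_0/v_5 = S_0·∏_{j≠5}(α_5 − α_j) = 4·10 = 40 ≡ 1 (mod 13).
Step 5: correct position 5: c_5 = r_5 − e = 7 − 1 ≡ 6 (mod 13). Hence c = [4, 10, 3, 1, 6].
  Check: interpolating c through the α_i gives m(x) = 8 + 8·x (degree < 2) with m(α_i) = c_i for every i, so c is indeed a codeword.


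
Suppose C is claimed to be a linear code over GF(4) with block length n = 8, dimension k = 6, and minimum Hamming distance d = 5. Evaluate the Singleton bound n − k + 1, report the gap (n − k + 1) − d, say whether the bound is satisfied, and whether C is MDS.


Singleton RHS = n − k + 1 = 3, slack = -2, bound violated (no such code; not MDS).

Singleton bound: d ≤ n − k + 1.
Here n = 8, k = 6, so n − k + 1 = 3.
Given d = 5, check d ≤ 3: NO.
Slack = (n − k + 1) − d = -2.
The slack is negative: d = 5 exceeds n − k + 1 = 3 by 2, so the Singleton bound is violated and no linear [8, 6, 5]_4 code can exist. In particular it is not MDS (MDS requires d = n − k + 1 exactly).
Description: the claimed parameters are [8, 6, 5]_4; such a code would be impossible (violates the Singleton bound).


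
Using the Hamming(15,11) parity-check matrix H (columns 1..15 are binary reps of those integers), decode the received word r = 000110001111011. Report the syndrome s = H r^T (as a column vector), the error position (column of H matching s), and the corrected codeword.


s = (0, 1, 0, 0)^T, error position = 4, corrected codeword c = 000010001111011

Compute s = H r^T mod 2 one row at a time:
  s_1 = 0 + 1 + 1 + 1 + 1 + 0 + 1 + 1 = 6 ≡ 0 (mod 2).
  s_2 = 1 + 1 + 0 + 0 + 1 + 0 + 1 + 1 = 5 ≡ 1 (mod 2).
  s_3 = 0 + 0 + 0 + 0 + 1 + 1 + 1 + 1 = 4 ≡ 0 (mod 2).
  s_4 = 0 + 0 + 1 + 0 + 1 + 1 + 0 + 1 = 4 ≡ 0 (mod 2).
s = (0, 1, 0, 0)^T — this equals column 4 of H (binary 0100), so error is at position 4.
Correct: flip bit 4 of r = 000110001111011 to get c = 000010001111011.


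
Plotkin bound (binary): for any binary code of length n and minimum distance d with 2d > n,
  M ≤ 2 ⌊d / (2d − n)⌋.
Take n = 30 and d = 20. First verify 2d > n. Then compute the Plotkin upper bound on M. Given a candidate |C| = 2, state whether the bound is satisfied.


Plotkin bound M ≤ 4; given |C| = 2 ≤ bound (satisfied).

Check applicability: 2d = 40, n = 30.
2d − n = 10 > 0, so Plotkin applies.
Compute d/(2d−n) = 20/10 ≈ 2.0000.
⌊d/(2d−n)⌋ = 2.
Plotkin bound: M ≤ 2·2 = 4.
Given |C| = 2, check: satisfied.
This |C| is below the Plotkin bound.


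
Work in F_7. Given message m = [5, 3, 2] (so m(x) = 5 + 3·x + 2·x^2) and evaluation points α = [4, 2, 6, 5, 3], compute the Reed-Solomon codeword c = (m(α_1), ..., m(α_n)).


c = [0, 5, 4, 0, 4]

Message polynomial: m(x) = 5 + 3·x + 2·x^2 (mod 7).
For each evaluation point α_i, compute m(α_i) mod 7:
  α_1 = 4: Horner steps 2 → 4 → 0, so m(4) = 0.
  α_2 = 2: Horner steps 2 → 0 → 5, so m(2) = 5.
  α_3 = 6: Horner steps 2 → 1 → 4, so m(6) = 4.
  α_4 = 5: Horner steps 2 → 6 → 0, so m(5) = 0.
  α_5 = 3: Horner steps 2 → 2 → 4, so m(3) = 4.
Codeword c = [0, 5, 4, 0, 4] ∈ F_7^5.


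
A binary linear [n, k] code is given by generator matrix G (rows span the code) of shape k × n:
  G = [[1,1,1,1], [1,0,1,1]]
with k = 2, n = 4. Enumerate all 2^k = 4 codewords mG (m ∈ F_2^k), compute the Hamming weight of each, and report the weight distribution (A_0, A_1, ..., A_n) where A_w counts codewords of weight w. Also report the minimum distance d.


Weight distribution: A_0 = 1, A_1 = 1, A_3 = 1, A_4 = 1. Minimum distance d = 1.

Enumerate all 2^2 = 4 messages m ∈ F_2^2.
For each, compute codeword c = mG in F_2^4, then tally its weight.
  m = 00 → c = 0000, weight = 0.
  m = 10 → c = 1111, weight = 4.
  m = 01 → c = 1011, weight = 3.
  m = 11 → c = 0100, weight = 1.
Tally weights:
  weight 0: 1 codewords.
  weight 1: 1 codewords.
  weight 3: 1 codewords.
  weight 4: 1 codewords.
Minimum distance d = smallest w > 0 with A_w > 0 = 1.
Sanity: Σ A_w = 4 = 2^2 = 4 ✓.


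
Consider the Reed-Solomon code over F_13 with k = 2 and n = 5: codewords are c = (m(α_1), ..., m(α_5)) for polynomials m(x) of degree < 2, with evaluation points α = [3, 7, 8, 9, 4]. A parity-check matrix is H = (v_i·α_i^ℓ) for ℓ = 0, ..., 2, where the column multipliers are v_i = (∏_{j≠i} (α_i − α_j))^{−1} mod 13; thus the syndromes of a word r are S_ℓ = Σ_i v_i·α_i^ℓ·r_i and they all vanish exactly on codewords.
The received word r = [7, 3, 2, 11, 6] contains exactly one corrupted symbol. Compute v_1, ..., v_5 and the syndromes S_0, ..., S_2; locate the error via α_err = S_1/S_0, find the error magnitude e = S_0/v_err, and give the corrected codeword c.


S = (11, 8, 7), error at position 4, error magnitude e = 10, c = [7, 3, 2, 1, 6].

Step 1: column multipliers v_i = (∏_{j≠i}(α_i − α_j))^{−1} mod 13.
  i = 1 (α = 3): (3−7)(3−8)(3−9)(3−4) = (−4)·(−5)·(−6)·(−1) = 120 ≡ 3, so v_1 = 3^{−1} = 9 (mod 13).
  i = 2 (α = 7): (7−3)(7−8)(7−9)(7−4) = 4·(−1)·(−2)·3 = 24 ≡ 11, so v_2 = 11^{−1} = 6 (mod 13).
  i = 3 (α = 8): (8−3)(8−7)(8−9)(8−4) = 5·1·(−1)·4 = −20 ≡ 6, so v_3 = 6^{−1} = 11 (mod 13).
  i = 4 (α = 9): (9−3)(9−7)(9−8)(9−4) = 6·2·1·5 = 60 ≡ 8, so v_4 = 8^{−1} = 5 (mod 13).
  i = 5 (α = 4): (4−3)(4−7)(4−8)(4−9) = 1·(−3)·(−4)·(−5) = −60 ≡ 5, so v_5 = 5^{−1} = 8 (mod 13).
  v = [9, 6, 11, 5, 8].
Step 2: syndromes of r = [7, 3, 2, 11, 6] (all sums mod 13).
  S_0 = Σ v_i r_i = 9·7 + 6·3 + 11·2 + 5·11 + 8·6 = 206 ≡ 11.
  S_1 = Σ v_i α_i r_i = 9·3·7 + 6·7·3 + 11·8·2 + 5·9·11 + 8·4·6 = 1178 ≡ 8.
  α_i^2 mod 13 = [9, 10, 12, 3, 3].
  S_2 = Σ v_i α_i^2 r_i = 9·9·7 + 6·10·3 + 11·12·2 + 5·3·11 + 8·3·6 = 1320 ≡ 7.
  S = (11, 8, 7) ≠ 0, so r is not a codeword (an error is present).
Step 3: locate the error. For a single error e at position i, S_ℓ = v_i·e·α_i^ℓ, so α_err = S_1/S_0.
  S_0^{−1} = 11^{−1} = 6 (mod 13), so α_err = 8·6 = 48 ≡ 9 = α_4. Error position i = 4.
  Consistency check: S_2/S_1 = 7·5 = 35 ≡ 9 = α_err ✓ (single-error assumption holds).
Step 4: error magnitude e = S_0/v_4 = S_0·∏_{j≠4}(α_4 − α_j) = 11·8 = 88 ≡ 10 (mod 13).
Step 5: correct position 4: c_4 = r_4 − e = 11 − 10 ≡ 1 (mod 13). Hence c = [7, 3, 2, 1, 6].
  Check: interpolating c through the α_i gives m(x) = 10 + 12·x (degree < 2) with m(α_i) = c_i for every i, so c is indeed a codeword.


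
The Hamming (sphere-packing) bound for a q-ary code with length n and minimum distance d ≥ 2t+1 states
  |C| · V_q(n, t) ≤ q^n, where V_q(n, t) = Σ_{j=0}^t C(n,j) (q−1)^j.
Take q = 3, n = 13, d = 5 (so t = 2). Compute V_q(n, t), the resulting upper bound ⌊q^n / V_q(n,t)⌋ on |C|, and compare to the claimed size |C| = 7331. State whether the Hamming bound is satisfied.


V_q(n, t) = 339, q^n = 1594323, Hamming bound = 4703, |C| = 7331 > bound (violated).

Step 1: Compute V_q(n, t) = Σ_{j=0}^2 C(n, j) (q−1)^j.
  j = 0: C(13,0)·(2)^0 = 1·1 = 1.
  j = 1: C(13,1)·(2)^1 = 13·2 = 26.
  j = 2: C(13,2)·(2)^2 = 78·4 = 312.
  V_q(n, t) = 1 + 26 + 312 = 339.
Step 2: q^n = 3^13 = 1594323.
Step 3: Hamming bound ⌊q^n / V_q(n,t)⌋ = ⌊1594323/339⌋ = 4703.
Step 4: Compare |C| = 7331 to 4703: violated.
The claimed |C| lies above the Hamming bound, so no 3-ary code of length 13 with d ≥ 5 can have 7331 codewords.


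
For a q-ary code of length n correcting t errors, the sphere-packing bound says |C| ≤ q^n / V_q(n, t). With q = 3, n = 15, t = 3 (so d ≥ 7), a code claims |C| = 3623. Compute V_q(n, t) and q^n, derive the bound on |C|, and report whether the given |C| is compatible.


V_q(n, t) = 4091, q^n = 14348907, Hamming bound = 3507, |C| = 3623 > bound (violated).

Step 1: Compute V_q(n, t) = Σ_{j=0}^3 C(n, j) (q−1)^j.
  j = 0: C(15,0)·(2)^0 = 1·1 = 1.
  j = 1: C(15,1)·(2)^1 = 15·2 = 30.
  j = 2: C(15,2)·(2)^2 = 105·4 = 420.
  j = 3: C(15,3)·(2)^3 = 455·8 = 3640.
  V_q(n, t) = 1 + 30 + 420 + 3640 = 4091.
Step 2: q^n = 3^15 = 14348907.
Step 3: Hamming bound ⌊q^n / V_q(n,t)⌋ = ⌊14348907/4091⌋ = 3507.
Step 4: Compare |C| = 3623 to 3507: violated.
The claimed |C| lies above the Hamming bound, so no 3-ary code of length 15 with d ≥ 7 can have 3623 codewords.


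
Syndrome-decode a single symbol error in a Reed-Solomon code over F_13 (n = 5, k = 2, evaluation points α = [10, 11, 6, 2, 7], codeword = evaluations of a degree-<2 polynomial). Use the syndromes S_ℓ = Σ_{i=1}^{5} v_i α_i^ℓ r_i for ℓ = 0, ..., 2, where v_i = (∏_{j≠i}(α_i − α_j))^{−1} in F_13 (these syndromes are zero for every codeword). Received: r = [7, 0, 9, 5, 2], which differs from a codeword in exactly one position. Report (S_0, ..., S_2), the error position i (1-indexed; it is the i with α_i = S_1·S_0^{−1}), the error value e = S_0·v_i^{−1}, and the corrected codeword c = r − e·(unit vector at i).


S = (2, 4, 8), error at position 4, error magnitude e = 7, c = [7, 0, 9, 11, 2].

Step 1: column multipliers v_i = (∏_{j≠i}(α_i − α_j))^{−1} mod 13.
  i = 1 (α = 10): (10−11)(10−6)(10−2)(10−7) = (−1)·4·8·3 = −96 ≡ 8, so v_1 = 8^{−1} = 5 (mod 13).
  i = 2 (α = 11): (11−10)(11−6)(11−2)(11−7) = 1·5·9·4 = 180 ≡ 11, so v_2 = 11^{−1} = 6 (mod 13).
  i = 3 (α = 6): (6−10)(6−11)(6−2)(6−7) = (−4)·(−5)·4·(−1) = −80 ≡ 11, so v_3 = 11^{−1} = 6 (mod 13).
  i = 4 (α = 2): (2−10)(2−11)(2−6)(2−7) = (−8)·(−9)·(−4)·(−5) = 1440 ≡ 10, so v_4 = 10^{−1} = 4 (mod 13).
  i = 5 (α = 7): (7−10)(7−11)(7−6)(7−2) = (−3)·(−4)·1·5 = 60 ≡ 8, so v_5 = 8^{−1} = 5 (mod 13).
  v = [5, 6, 6, 4, 5].
Step 2: syndromes of r = [7, 0, 9, 5, 2] (all sums mod 13).
  S_0 = Σ v_i r_i = 5·7 + 6·0 + 6·9 + 4·5 + 5·2 = 119 ≡ 2.
  S_1 = Σ v_i α_i r_i = 5·10·7 + 6·11·0 + 6·6·9 + 4·2·5 + 5·7·2 = 784 ≡ 4.
  α_i^2 mod 13 = [9, 4, 10, 4, 10].
  S_2 = Σ v_i α_i^2 r_i = 5·9·7 + 6·4·0 + 6·10·9 + 4·4·5 + 5·10·2 = 1035 ≡ 8.
  S = (2, 4, 8) ≠ 0, so r is not a codeword (an error is present).
Step 3: locate the error. For a single error e at position i, S_ℓ = v_i·e·α_i^ℓ, so α_err = S_1/S_0.
  S_0^{−1} = 2^{−1} = 7 (mod 13), so α_err = 4·7 = 28 ≡ 2 = α_4. Error position i = 4.
  Consistency check: S_2/S_1 = 8·10 = 80 ≡ 2 = α_err ✓ (single-error assumption holds).
Step 4: error magnitude e = S_0/v_4 = S_0·∏_{j≠4}(α_4 − α_j) = 2·10 = 20 ≡ 7 (mod 13).
Step 5: correct position 4: c_4 = r_4 − e = 5 − 7 ≡ 11 (mod 13). Hence c = [7, 0, 9, 11, 2].
  Check: interpolating c through the α_i gives m(x) = 12 + 6·x (degree < 2) with m(α_i) = c_i for every i, so c is indeed a codeword.


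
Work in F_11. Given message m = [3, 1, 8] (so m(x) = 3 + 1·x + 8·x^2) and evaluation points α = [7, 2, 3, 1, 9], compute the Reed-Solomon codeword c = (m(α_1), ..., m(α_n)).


c = [6, 4, 1, 1, 0]

Message polynomial: m(x) = 3 + 1·x + 8·x^2 (mod 11).
For each evaluation point α_i, compute m(α_i) mod 11:
  α_1 = 7: Horner steps 8 → 2 → 6, so m(7) = 6.
  α_2 = 2: Horner steps 8 → 6 → 4, so m(2) = 4.
  α_3 = 3: Horner steps 8 → 3 → 1, so m(3) = 1.
  α_4 = 1: Horner steps 8 → 9 → 1, so m(1) = 1.
  α_5 = 9: Horner steps 8 → 7 → 0, so m(9) = 0.
Codeword c = [6, 4, 1, 1, 0] ∈ F_11^5.


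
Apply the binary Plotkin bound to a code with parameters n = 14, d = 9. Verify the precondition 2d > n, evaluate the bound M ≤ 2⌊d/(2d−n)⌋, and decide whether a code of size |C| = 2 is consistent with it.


Plotkin bound M ≤ 4; given |C| = 2 ≤ bound (satisfied).

Check applicability: 2d = 18, n = 14.
2d − n = 4 > 0, so Plotkin applies.
Compute d/(2d−n) = 9/4 ≈ 2.2500.
⌊d/(2d−n)⌋ = 2.
Plotkin bound: M ≤ 2·2 = 4.
Given |C| = 2, check: satisfied.
This |C| is below the Plotkin bound.


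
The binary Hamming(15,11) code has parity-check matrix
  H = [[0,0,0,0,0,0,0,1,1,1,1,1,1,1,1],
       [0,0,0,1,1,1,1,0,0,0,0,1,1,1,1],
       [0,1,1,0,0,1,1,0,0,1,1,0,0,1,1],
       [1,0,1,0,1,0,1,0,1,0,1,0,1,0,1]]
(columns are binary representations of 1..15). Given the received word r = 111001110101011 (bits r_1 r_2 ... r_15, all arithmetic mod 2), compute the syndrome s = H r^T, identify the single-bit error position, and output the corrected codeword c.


s = (1, 1, 1, 0)^T, error position = 14, corrected codeword c = 111001110101001

Compute s = H r^T mod 2 one row at a time:
  s_1 = 1 + 0 + 1 + 0 + 1 + 0 + 1 + 1 = 5 ≡ 1 (mod 2).
  s_2 = 0 + 0 + 1 + 1 + 1 + 0 + 1 + 1 = 5 ≡ 1 (mod 2).
  s_3 = 1 + 1 + 1 + 1 + 1 + 0 + 1 + 1 = 7 ≡ 1 (mod 2).
  s_4 = 1 + 1 + 0 + 1 + 0 + 0 + 0 + 1 = 4 ≡ 0 (mod 2).
s = (1, 1, 1, 0)^T — this equals column 14 of H (binary 1110), so error is at position 14.
Correct: flip bit 14 of r = 111001110101011 to get c = 111001110101001.


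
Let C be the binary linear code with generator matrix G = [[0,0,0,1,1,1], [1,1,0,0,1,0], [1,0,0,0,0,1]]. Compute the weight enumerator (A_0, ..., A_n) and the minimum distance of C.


Weight distribution: A_0 = 1, A_2 = 2, A_3 = 4, A_4 = 1. Minimum distance d = 2.

Enumerate all 2^3 = 8 messages m ∈ F_2^3.
For each, compute codeword c = mG in F_2^6, then tally its weight.
  m = 000 → c = 000000, weight = 0.
  m = 100 → c = 000111, weight = 3.
  m = 010 → c = 110010, weight = 3.
  m = 110 → c = 110101, weight = 4.
  m = 001 → c = 100001, weight = 2.
  m = 101 → c = 100110, weight = 3.
  m = 011 → c = 010011, weight = 3.
  m = 111 → c = 010100, weight = 2.
Tally weights:
  weight 0: 1 codewords.
  weight 2: 2 codewords.
  weight 3: 4 codewords.
  weight 4: 1 codewords.
Minimum distance d = smallest w > 0 with A_w > 0 = 2.
Sanity: Σ A_w = 8 = 2^3 = 8 ✓.


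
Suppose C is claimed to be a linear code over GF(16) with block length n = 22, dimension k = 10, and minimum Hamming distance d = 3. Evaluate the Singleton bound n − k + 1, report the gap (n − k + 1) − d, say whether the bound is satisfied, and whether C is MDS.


Singleton RHS = n − k + 1 = 13, slack = 10, bound satisfied, not MDS.

Singleton bound: d ≤ n − k + 1.
Here n = 22, k = 10, so n − k + 1 = 13.
Given d = 3, check d ≤ 13: YES.
Slack = (n − k + 1) − d = 10.
The code is NOT MDS (slack = 10 > 0).
Description: the claimed parameters are [22, 10, 3]_16; such a code would be non-MDS.


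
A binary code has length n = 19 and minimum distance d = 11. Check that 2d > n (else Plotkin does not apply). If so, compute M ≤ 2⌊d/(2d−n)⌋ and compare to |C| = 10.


Plotkin bound M ≤ 6; given |C| = 10 > bound (violated).

Check applicability: 2d = 22, n = 19.
2d − n = 3 > 0, so Plotkin applies.
Compute d/(2d−n) = 11/3 ≈ 3.6667.
⌊d/(2d−n)⌋ = 3.
Plotkin bound: M ≤ 2·3 = 6.
Given |C| = 10, check: VIOLATED.
This |C| is above the Plotkin bound, so no binary code with n = 19, d = 11 and 10 codewords exists.


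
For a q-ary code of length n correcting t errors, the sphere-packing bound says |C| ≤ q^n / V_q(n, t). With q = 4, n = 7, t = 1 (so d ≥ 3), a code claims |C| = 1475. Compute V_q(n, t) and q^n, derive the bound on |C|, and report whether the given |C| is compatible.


V_q(n, t) = 22, q^n = 16384, Hamming bound = 744, |C| = 1475 > bound (violated).

Step 1: Compute V_q(n, t) = Σ_{j=0}^1 C(n, j) (q−1)^j.
  j = 0: C(7,0)·(3)^0 = 1·1 = 1.
  j = 1: C(7,1)·(3)^1 = 7·3 = 21.
  V_q(n, t) = 1 + 21 = 22.
Step 2: q^n = 4^7 = 16384.
Step 3: Hamming bound ⌊q^n / V_q(n,t)⌋ = ⌊16384/22⌋ = 744.
Step 4: Compare |C| = 1475 to 744: violated.
The claimed |C| lies above the Hamming bound, so no 4-ary code of length 7 with d ≥ 3 can have 1475 codewords.


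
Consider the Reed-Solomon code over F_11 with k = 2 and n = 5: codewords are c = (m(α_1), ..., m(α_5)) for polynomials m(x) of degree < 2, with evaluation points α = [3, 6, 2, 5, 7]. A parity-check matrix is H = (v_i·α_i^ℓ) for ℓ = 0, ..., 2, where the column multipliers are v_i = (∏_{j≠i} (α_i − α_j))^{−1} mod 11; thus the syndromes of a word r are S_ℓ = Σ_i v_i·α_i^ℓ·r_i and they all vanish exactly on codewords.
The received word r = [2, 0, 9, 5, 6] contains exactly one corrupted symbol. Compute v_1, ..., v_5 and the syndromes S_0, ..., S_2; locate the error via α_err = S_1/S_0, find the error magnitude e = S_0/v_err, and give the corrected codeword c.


S = (1, 3, 9), error at position 1, error magnitude e = 9, c = [4, 0, 9, 5, 6].

Step 1: column multipliers v_i = (∏_{j≠i}(α_i − α_j))^{−1} mod 11.
  i = 1 (α = 3): (3−6)(3−2)(3−5)(3−7) = (−3)·1·(−2)·(−4) = −24 ≡ 9, so v_1 = 9^{−1} = 5 (mod 11).
  i = 2 (α = 6): (6−3)(6−2)(6−5)(6−7) = 3·4·1·(−1) = −12 ≡ 10, so v_2 = 10^{−1} = 10 (mod 11).
  i = 3 (α = 2): (2−3)(2−6)(2−5)(2−7) = (−1)·(−4)·(−3)·(−5) = 60 ≡ 5, so v_3 = 5^{−1} = 9 (mod 11).
  i = 4 (α = 5): (5−3)(5−6)(5−2)(5−7) = 2·(−1)·3·(−2) = 12 ≡ 1, so v_4 = 1^{−1} = 1 (mod 11).
  i = 5 (α = 7): (7−3)(7−6)(7−2)(7−5) = 4·1·5·2 = 40 ≡ 7, so v_5 = 7^{−1} = 8 (mod 11).
  v = [5, 10, 9, 1, 8].
Step 2: syndromes of r = [2, 0, 9, 5, 6] (all sums mod 11).
  S_0 = Σ v_i r_i = 5·2 + 10·0 + 9·9 + 1·5 + 8·6 = 144 ≡ 1.
  S_1 = Σ v_i α_i r_i = 5·3·2 + 10·6·0 + 9·2·9 + 1·5·5 + 8·7·6 = 553 ≡ 3.
  α_i^2 mod 11 = [9, 3, 4, 3, 5].
  S_2 = Σ v_i α_i^2 r_i = 5·9·2 + 10·3·0 + 9·4·9 + 1·3·5 + 8·5·6 = 669 ≡ 9.
  S = (1, 3, 9) ≠ 0, so r is not a codeword (an error is present).
Step 3: locate the error. For a single error e at position i, S_ℓ = v_i·e·α_i^ℓ, so α_err = S_1/S_0.
  S_0^{−1} = 1^{−1} = 1 (mod 11), so α_err = 3·1 = 3 ≡ 3 = α_1. Error position i = 1.
  Consistency check: S_2/S_1 = 9·4 = 36 ≡ 3 = α_err ✓ (single-error assumption holds).
Step 4: error magnitude e = S_0/v_1 = S_0·∏_{j≠1}(α_1 − α_j) = 1·9 = 9 ≡ 9 (mod 11).
Step 5: correct position 1: c_1 = r_1 − e = 2 − 9 ≡ 4 (mod 11). Hence c = [4, 0, 9, 5, 6].
  Check: interpolating c through the α_i gives m(x) = 8 + 6·x (degree < 2) with m(α_i) = c_i for every i, so c is indeed a codeword.


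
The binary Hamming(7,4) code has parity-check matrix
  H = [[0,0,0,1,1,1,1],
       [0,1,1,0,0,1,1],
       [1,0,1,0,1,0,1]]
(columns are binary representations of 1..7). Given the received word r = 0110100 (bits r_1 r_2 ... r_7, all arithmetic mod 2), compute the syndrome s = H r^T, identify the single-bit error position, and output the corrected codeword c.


s = (1, 0, 0)^T, error position = 4, corrected codeword c = 0111100

Compute s = H r^T mod 2 one row at a time:
  s_1 = 0 + 1 + 0 + 0 = 1 ≡ 1 (mod 2).
  s_2 = 1 + 1 + 0 + 0 = 2 ≡ 0 (mod 2).
  s_3 = 0 + 1 + 1 + 0 = 2 ≡ 0 (mod 2).
s = (1, 0, 0)^T — this equals column 4 of H (binary 100), so error is at position 4.
Correct: flip bit 4 of r = 0110100 to get c = 0111100.


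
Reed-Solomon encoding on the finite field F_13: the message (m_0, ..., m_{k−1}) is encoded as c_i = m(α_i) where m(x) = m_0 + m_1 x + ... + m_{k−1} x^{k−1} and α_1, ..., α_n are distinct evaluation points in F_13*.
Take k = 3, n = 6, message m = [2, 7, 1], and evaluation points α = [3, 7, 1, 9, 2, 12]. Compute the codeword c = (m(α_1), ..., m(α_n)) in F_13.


c = [6, 9, 10, 3, 7, 9]

Message polynomial: m(x) = 2 + 7·x + 1·x^2 (mod 13).
For each evaluation point α_i, compute m(α_i) mod 13:
  α_1 = 3: Horner steps 1 → 10 → 6, so m(3) = 6.
  α_2 = 7: Horner steps 1 → 1 → 9, so m(7) = 9.
  α_3 = 1: Horner steps 1 → 8 → 10, so m(1) = 10.
  α_4 = 9: Horner steps 1 → 3 → 3, so m(9) = 3.
  α_5 = 2: Horner steps 1 → 9 → 7, so m(2) = 7.
  α_6 = 12: Horner steps 1 → 6 → 9, so m(12) = 9.
Codeword c = [6, 9, 10, 3, 7, 9] ∈ F_13^6.


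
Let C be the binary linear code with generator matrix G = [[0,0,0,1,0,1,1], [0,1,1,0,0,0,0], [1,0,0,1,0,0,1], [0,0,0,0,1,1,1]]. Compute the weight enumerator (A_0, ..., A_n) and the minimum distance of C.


Weight distribution: A_0 = 1, A_2 = 3, A_3 = 4, A_4 = 3, A_5 = 4, A_6 = 1. Minimum distance d = 2.

Enumerate all 2^4 = 16 messages m ∈ F_2^4.
For each, compute codeword c = mG in F_2^7, then tally its weight.
  m = 0000 → c = 0000000, weight = 0.
  m = 1000 → c = 0001011, weight = 3.
  m = 0100 → c = 0110000, weight = 2.
  m = 1100 → c = 0111011, weight = 5.
  m = 0010 → c = 1001001, weight = 3.
  m = 1010 → c = 1000010, weight = 2.
  m = 0110 → c = 1111001, weight = 5.
  m = 1110 → c = 1110010, weight = 4.
  m = 0001 → c = 0000111, weight = 3.
  m = 1001 → c = 0001100, weight = 2.
  m = 0101 → c = 0110111, weight = 5.
  m = 1101 → c = 0111100, weight = 4.
  m = 0011 → c = 1001110, weight = 4.
  m = 1011 → c = 1000101, weight = 3.
  m = 0111 → c = 1111110, weight = 6.
  m = 1111 → c = 1110101, weight = 5.
Tally weights:
  weight 0: 1 codewords.
  weight 2: 3 codewords.
  weight 3: 4 codewords.
  weight 4: 3 codewords.
  weight 5: 4 codewords.
  weight 6: 1 codewords.
Minimum distance d = smallest w > 0 with A_w > 0 = 2.
Sanity: Σ A_w = 16 = 2^4 = 16 ✓.


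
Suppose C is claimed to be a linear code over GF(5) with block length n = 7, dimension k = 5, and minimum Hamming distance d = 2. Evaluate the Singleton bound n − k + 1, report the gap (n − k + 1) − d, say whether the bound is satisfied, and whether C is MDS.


Singleton RHS = n − k + 1 = 3, slack = 1, bound satisfied, not MDS.

Singleton bound: d ≤ n − k + 1.
Here n = 7, k = 5, so n − k + 1 = 3.
Given d = 2, check d ≤ 3: YES.
Slack = (n − k + 1) − d = 1.
The code is NOT MDS (slack = 1 > 0).
Description: the claimed parameters are [7, 5, 2]_5; such a code would be non-MDS.
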